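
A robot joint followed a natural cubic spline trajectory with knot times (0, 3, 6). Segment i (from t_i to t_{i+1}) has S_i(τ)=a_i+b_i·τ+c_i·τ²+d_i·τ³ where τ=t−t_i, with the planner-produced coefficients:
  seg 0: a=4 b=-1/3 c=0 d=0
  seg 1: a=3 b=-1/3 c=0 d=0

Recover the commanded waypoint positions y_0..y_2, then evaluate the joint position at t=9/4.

y_0=4 y_1=3 y_2=2
S(9/4) = 13/4

y_0 = S_0(0) = a_0 = 4
y_1 = S_1(0) = a_1 = 3
y_2 = S_1(3) = 2
t_q=9/4 is in segment 0 (τ=9/4); S_0(τ)=13/4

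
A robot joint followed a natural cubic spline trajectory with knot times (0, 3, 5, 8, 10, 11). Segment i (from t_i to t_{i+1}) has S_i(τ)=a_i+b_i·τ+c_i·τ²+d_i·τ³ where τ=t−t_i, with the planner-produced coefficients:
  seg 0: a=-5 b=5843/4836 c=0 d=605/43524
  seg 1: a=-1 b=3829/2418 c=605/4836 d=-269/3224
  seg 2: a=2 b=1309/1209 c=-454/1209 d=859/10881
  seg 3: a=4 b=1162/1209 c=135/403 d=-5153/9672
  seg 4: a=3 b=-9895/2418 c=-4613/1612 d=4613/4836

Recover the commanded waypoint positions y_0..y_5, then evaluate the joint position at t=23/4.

y_0 = S_0(0) = a_0 = -5
y_1 = S_1(0) = a_1 = -1
y_2 = S_2(0) = a_2 = 2
y_3 = S_3(0) = a_3 = 4
y_4 = S_4(0) = a_4 = 3
y_5 = S_4(1) = -3
t_q=23/4 is in segment 2 (τ=3/4); S_2(τ)=67939/25792

y_0=-5 y_1=-1 y_2=2 y_3=4 y_4=3 y_5=-3
S(23/4) = 67939/25792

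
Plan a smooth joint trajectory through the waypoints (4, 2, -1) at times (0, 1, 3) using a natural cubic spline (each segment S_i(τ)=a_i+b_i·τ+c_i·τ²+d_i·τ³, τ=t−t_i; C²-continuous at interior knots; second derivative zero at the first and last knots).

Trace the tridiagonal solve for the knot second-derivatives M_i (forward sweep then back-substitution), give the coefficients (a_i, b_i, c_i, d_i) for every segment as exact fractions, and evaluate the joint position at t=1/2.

  seg 0: a=4 b=-25/12 c=0 d=1/12
  seg 1: a=2 b=-11/6 c=1/4 d=-1/24
S(1/2) = 95/32

Δ: Δ0=-2, Δ1=-3/2
row 1: diag=6, rhs=3; c'=1/3, d'=1/2
back: M1=1/2
M: M0=0, M1=1/2, M2=0
seg 0: a=4, c=M0/2=0, d=(M1−M0)/(6·1)=1/12, b=Δ0−h0·(2M0+M1)/6=-25/12
seg 1: a=2, c=M1/2=1/4, d=(M2−M1)/(6·2)=-1/24, b=Δ1−h1·(2M1+M2)/6=-11/6
t_q=1/2 → seg 0, τ=1/2; S=4+-25/12·τ+0·τ²+1/12·τ³=95/32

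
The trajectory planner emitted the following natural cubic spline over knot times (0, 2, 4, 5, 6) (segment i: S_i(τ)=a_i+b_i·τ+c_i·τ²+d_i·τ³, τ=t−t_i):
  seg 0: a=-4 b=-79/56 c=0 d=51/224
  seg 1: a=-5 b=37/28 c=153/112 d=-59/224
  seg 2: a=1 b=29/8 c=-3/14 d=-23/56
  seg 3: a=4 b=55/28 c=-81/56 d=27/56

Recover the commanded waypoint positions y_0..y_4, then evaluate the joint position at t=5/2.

y_0 = S_0(0) = a_0 = -4
y_1 = S_1(0) = a_1 = -5
y_2 = S_2(0) = a_2 = 1
y_3 = S_3(0) = a_3 = 4
y_4 = S_3(1) = 5
t_q=5/2 is in segment 1 (τ=1/2); S_1(τ)=-7223/1792

y_0=-4 y_1=-5 y_2=1 y_3=4 y_4=5
S(5/2) = -7223/1792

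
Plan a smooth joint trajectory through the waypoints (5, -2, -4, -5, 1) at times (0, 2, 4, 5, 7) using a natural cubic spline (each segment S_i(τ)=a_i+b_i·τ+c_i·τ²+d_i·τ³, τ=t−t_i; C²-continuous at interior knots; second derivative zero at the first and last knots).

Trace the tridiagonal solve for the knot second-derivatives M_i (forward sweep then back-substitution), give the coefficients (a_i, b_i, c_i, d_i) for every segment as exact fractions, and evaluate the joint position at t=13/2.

  seg 0: a=5 b=-1087/256 c=0 d=191/1024
  seg 1: a=-2 b=-257/128 c=573/512 d=-315/1024
  seg 2: a=-4 b=-313/256 c=-93/128 d=243/256
  seg 3: a=-5 b=11/64 c=543/256 d=-181/512
S(13/2) = -4763/4096

Δ: Δ0=-7/2, Δ1=-1, Δ2=-1, Δ3=3
row 1: diag=8, rhs=15; c'=1/4, d'=15/8
row 2: denom=6−2·1/4=11/2; d'=(0−2·15/8)/(11/2)=-15/22
row 3: denom=6−1·2/11=64/11; d'=(24−1·-15/22)/(64/11)=543/128
back: M3=543/128
back: M2=-15/22−2/11·543/128=-93/64
back: M1=15/8−1/4·-93/64=573/256
M: M0=0, M1=573/256, M2=-93/64, M3=543/128, M4=0
seg 0: a=5, c=M0/2=0, d=(M1−M0)/(6·2)=191/1024, b=Δ0−h0·(2M0+M1)/6=-1087/256
seg 1: a=-2, c=M1/2=573/512, d=(M2−M1)/(6·2)=-315/1024, b=Δ1−h1·(2M1+M2)/6=-257/128
seg 2: a=-4, c=M2/2=-93/128, d=(M3−M2)/(6·1)=243/256, b=Δ2−h2·(2M2+M3)/6=-313/256
seg 3: a=-5, c=M3/2=543/256, d=(M4−M3)/(6·2)=-181/512, b=Δ3−h3·(2M3+M4)/6=11/64
t_q=13/2 → seg 3, τ=3/2; S=-5+11/64·τ+543/256·τ²+-181/512·τ³=-4763/4096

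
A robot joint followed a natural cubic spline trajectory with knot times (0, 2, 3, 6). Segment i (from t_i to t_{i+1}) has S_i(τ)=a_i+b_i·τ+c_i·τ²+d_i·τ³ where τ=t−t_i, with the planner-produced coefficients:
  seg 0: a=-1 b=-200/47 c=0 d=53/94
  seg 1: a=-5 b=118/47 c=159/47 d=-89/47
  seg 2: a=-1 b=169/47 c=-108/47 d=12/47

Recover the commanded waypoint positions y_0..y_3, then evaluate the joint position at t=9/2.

y_0=-1 y_1=-5 y_2=-1 y_3=-4
S(9/2) = 4/47

y_0 = S_0(0) = a_0 = -1
y_1 = S_1(0) = a_1 = -5
y_2 = S_2(0) = a_2 = -1
y_3 = S_2(3) = -4
t_q=9/2 is in segment 2 (τ=3/2); S_2(τ)=4/47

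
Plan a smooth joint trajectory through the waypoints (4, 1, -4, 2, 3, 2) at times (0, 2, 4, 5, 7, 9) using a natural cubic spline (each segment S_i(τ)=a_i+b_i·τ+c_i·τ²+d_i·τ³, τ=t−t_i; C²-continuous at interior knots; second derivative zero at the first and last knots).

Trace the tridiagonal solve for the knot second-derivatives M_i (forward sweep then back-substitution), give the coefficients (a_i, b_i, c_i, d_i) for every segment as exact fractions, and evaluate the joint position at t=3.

Δ: Δ0=-3/2, Δ1=-5/2, Δ2=6, Δ3=1/2, Δ4=-1/2
row 1: diag=8, rhs=-6; c'=1/4, d'=-3/4
row 2: denom=6−2·1/4=11/2; d'=(51−2·-3/4)/(11/2)=105/11
row 3: denom=6−1·2/11=64/11; d'=(-33−1·105/11)/(64/11)=-117/16
row 4: denom=8−2·11/32=117/16; d'=(-6−2·-117/16)/(117/16)=46/39
back: M4=46/39
back: M3=-117/16−11/32·46/39=-301/39
back: M2=105/11−2/11·-301/39=427/39
back: M1=-3/4−1/4·427/39=-136/39
M: M0=0, M1=-136/39, M2=427/39, M3=-301/39, M4=46/39, M5=0
seg 0: a=4, c=M0/2=0, d=(M1−M0)/(6·2)=-34/117, b=Δ0−h0·(2M0+M1)/6=-79/234
seg 1: a=1, c=M1/2=-68/39, d=(M2−M1)/(6·2)=563/468, b=Δ1−h1·(2M1+M2)/6=-895/234
seg 2: a=-4, c=M2/2=427/78, d=(M3−M2)/(6·1)=-28/9, b=Δ2−h2·(2M2+M3)/6=851/234
seg 3: a=2, c=M3/2=-301/78, d=(M4−M3)/(6·2)=347/468, b=Δ3−h3·(2M3+M4)/6=1229/234
seg 4: a=3, c=M4/2=23/39, d=(M5−M4)/(6·2)=-23/234, b=Δ4−h4·(2M4+M5)/6=-301/234
t_q=3 → seg 1, τ=1; S=1+-895/234·τ+-68/39·τ²+563/468·τ³=-175/52

  seg 0: a=4 b=-79/234 c=0 d=-34/117
  seg 1: a=1 b=-895/234 c=-68/39 d=563/468
  seg 2: a=-4 b=851/234 c=427/78 d=-28/9
  seg 3: a=2 b=1229/234 c=-301/78 d=347/468
  seg 4: a=3 b=-301/234 c=23/39 d=-23/234
S(3) = -175/52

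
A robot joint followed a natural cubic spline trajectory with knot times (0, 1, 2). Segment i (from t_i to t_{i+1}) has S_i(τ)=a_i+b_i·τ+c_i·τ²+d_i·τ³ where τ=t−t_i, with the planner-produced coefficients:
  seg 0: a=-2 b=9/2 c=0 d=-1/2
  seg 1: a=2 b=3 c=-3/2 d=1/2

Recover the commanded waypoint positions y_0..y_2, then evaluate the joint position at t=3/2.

y_0=-2 y_1=2 y_2=4
S(3/2) = 51/16

y_0 = S_0(0) = a_0 = -2
y_1 = S_1(0) = a_1 = 2
y_2 = S_1(1) = 4
t_q=3/2 is in segment 1 (τ=1/2); S_1(τ)=51/16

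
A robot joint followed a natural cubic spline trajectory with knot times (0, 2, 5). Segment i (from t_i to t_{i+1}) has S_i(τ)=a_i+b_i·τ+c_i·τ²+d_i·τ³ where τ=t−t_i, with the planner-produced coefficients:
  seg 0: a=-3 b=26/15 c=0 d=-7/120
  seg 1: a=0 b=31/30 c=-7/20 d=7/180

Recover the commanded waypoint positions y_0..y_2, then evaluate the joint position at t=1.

y_0 = S_0(0) = a_0 = -3
y_1 = S_1(0) = a_1 = 0
y_2 = S_1(3) = 1
t_q=1 is in segment 0 (τ=1); S_0(τ)=-53/40

y_0=-3 y_1=0 y_2=1
S(1) = -53/40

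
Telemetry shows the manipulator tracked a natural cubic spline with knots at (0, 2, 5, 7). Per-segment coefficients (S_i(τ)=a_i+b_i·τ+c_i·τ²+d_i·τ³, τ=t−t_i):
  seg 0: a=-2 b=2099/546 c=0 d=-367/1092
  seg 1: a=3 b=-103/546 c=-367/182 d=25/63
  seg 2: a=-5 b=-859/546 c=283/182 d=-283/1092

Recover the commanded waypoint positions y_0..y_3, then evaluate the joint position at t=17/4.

y_0 = S_0(0) = a_0 = -2
y_1 = S_1(0) = a_1 = 3
y_2 = S_2(0) = a_2 = -5
y_3 = S_2(2) = -4
t_q=17/4 is in segment 1 (τ=9/4); S_1(τ)=-18129/5824

y_0=-2 y_1=3 y_2=-5 y_3=-4
S(17/4) = -18129/5824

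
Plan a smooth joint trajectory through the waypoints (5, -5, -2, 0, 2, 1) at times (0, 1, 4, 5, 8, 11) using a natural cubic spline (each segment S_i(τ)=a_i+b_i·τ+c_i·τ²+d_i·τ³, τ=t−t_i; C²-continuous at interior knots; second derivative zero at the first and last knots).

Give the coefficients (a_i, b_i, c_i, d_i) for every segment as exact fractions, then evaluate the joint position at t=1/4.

Δ: Δ0=-10, Δ1=1, Δ2=2, Δ3=2/3, Δ4=-1/3
row 1: diag=8, rhs=66; c'=3/8, d'=33/4
row 2: denom=8−3·3/8=55/8; d'=(6−3·33/4)/(55/8)=-30/11
row 3: denom=8−1·8/55=432/55; d'=(-8−1·-30/11)/(432/55)=-145/216
row 4: denom=12−3·55/144=521/48; d'=(-6−3·-145/216)/(521/48)=-574/1563
back: M4=-574/1563
back: M3=-145/216−55/144·-574/1563=-830/1563
back: M2=-30/11−8/55·-830/1563=-4142/1563
back: M1=33/4−3/8·-4142/1563=4816/521
M: M0=0, M1=4816/521, M2=-4142/1563, M3=-830/1563, M4=-574/1563, M5=0
seg 0: a=5, c=M0/2=0, d=(M1−M0)/(6·1)=2408/1563, b=Δ0−h0·(2M0+M1)/6=-18038/1563
seg 1: a=-5, c=M1/2=2408/521, d=(M2−M1)/(6·3)=-9295/14067, b=Δ1−h1·(2M1+M2)/6=-10814/1563
seg 2: a=-2, c=M2/2=-2071/1563, d=(M3−M2)/(6·1)=184/521, b=Δ2−h2·(2M2+M3)/6=4645/1563
seg 3: a=0, c=M3/2=-415/1563, d=(M4−M3)/(6·3)=128/14067, b=Δ3−h3·(2M3+M4)/6=2159/1563
seg 4: a=2, c=M4/2=-287/1563, d=(M5−M4)/(6·3)=287/14067, b=Δ4−h4·(2M4+M5)/6=53/1563
t_q=1/4 → seg 0, τ=1/4; S=5+-18038/1563·τ+0·τ²+2408/1563·τ³=8915/4168

  seg 0: a=5 b=-18038/1563 c=0 d=2408/1563
  seg 1: a=-5 b=-10814/1563 c=2408/521 d=-9295/14067
  seg 2: a=-2 b=4645/1563 c=-2071/1563 d=184/521
  seg 3: a=0 b=2159/1563 c=-415/1563 d=128/14067
  seg 4: a=2 b=53/1563 c=-287/1563 d=287/14067
S(1/4) = 8915/4168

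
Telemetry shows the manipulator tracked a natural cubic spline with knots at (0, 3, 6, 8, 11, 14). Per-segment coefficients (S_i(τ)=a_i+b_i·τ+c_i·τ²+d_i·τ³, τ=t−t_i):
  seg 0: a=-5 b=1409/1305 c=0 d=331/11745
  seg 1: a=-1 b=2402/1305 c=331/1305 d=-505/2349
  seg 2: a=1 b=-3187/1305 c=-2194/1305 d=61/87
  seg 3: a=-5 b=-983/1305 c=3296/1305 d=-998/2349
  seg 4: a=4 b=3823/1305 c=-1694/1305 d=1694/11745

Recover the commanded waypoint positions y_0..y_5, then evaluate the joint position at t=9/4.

y_0 = S_0(0) = a_0 = -5
y_1 = S_1(0) = a_1 = -1
y_2 = S_2(0) = a_2 = 1
y_3 = S_3(0) = a_3 = -5
y_4 = S_4(0) = a_4 = 4
y_5 = S_4(3) = 5
t_q=9/4 is in segment 0 (τ=9/4); S_0(τ)=-20877/9280

y_0=-5 y_1=-1 y_2=1 y_3=-5 y_4=4 y_5=5
S(9/4) = -20877/9280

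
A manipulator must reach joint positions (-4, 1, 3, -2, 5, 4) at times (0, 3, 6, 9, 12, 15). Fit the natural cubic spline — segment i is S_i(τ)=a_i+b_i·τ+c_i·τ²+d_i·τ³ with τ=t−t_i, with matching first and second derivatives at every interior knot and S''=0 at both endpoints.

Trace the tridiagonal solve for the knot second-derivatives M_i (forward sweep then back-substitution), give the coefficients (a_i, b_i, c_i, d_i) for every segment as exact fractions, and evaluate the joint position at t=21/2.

Δ: Δ0=5/3, Δ1=2/3, Δ2=-5/3, Δ3=7/3, Δ4=-1/3
row 1: diag=12, rhs=-6; c'=1/4, d'=-1/2
row 2: denom=12−3·1/4=45/4; d'=(-14−3·-1/2)/(45/4)=-10/9
row 3: denom=12−3·4/15=56/5; d'=(24−3·-10/9)/(56/5)=205/84
row 4: denom=12−3·15/56=627/56; d'=(-16−3·205/84)/(627/56)=-1306/627
back: M4=-1306/627
back: M3=205/84−15/56·-1306/627=1880/627
back: M2=-10/9−4/15·1880/627=-1198/627
back: M1=-1/2−1/4·-1198/627=-14/627
M: M0=0, M1=-14/627, M2=-1198/627, M3=1880/627, M4=-1306/627, M5=0
seg 0: a=-4, c=M0/2=0, d=(M1−M0)/(6·3)=-7/5643, b=Δ0−h0·(2M0+M1)/6=1052/627
seg 1: a=1, c=M1/2=-7/627, d=(M2−M1)/(6·3)=-592/5643, b=Δ1−h1·(2M1+M2)/6=1031/627
seg 2: a=3, c=M2/2=-599/627, d=(M3−M2)/(6·3)=3/11, b=Δ2−h2·(2M2+M3)/6=-787/627
seg 3: a=-2, c=M3/2=940/627, d=(M4−M3)/(6·3)=-59/209, b=Δ3−h3·(2M3+M4)/6=236/627
seg 4: a=5, c=M4/2=-653/627, d=(M5−M4)/(6·3)=653/5643, b=Δ4−h4·(2M4+M5)/6=1097/627
t_q=21/2 → seg 3, τ=3/2; S=-2+236/627·τ+940/627·τ²+-59/209·τ³=1647/1672

  seg 0: a=-4 b=1052/627 c=0 d=-7/5643
  seg 1: a=1 b=1031/627 c=-7/627 d=-592/5643
  seg 2: a=3 b=-787/627 c=-599/627 d=3/11
  seg 3: a=-2 b=236/627 c=940/627 d=-59/209
  seg 4: a=5 b=1097/627 c=-653/627 d=653/5643
S(21/2) = 1647/1672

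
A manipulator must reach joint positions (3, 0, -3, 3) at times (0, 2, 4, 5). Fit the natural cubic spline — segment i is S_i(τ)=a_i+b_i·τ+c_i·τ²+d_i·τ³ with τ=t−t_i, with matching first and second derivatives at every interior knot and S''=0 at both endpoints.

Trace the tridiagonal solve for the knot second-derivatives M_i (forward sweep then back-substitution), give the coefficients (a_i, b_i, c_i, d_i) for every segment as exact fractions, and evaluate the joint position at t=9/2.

  seg 0: a=3 b=-9/11 c=0 d=-15/88
  seg 1: a=0 b=-63/22 c=-45/44 d=75/88
  seg 2: a=-3 b=36/11 c=45/11 d=-15/11
S(9/2) = -45/88

Δ: Δ0=-3/2, Δ1=-3/2, Δ2=6
row 1: diag=8, rhs=0; c'=1/4, d'=0
row 2: denom=6−2·1/4=11/2; d'=(45−2·0)/(11/2)=90/11
back: M2=90/11
back: M1=0−1/4·90/11=-45/22
M: M0=0, M1=-45/22, M2=90/11, M3=0
seg 0: a=3, c=M0/2=0, d=(M1−M0)/(6·2)=-15/88, b=Δ0−h0·(2M0+M1)/6=-9/11
seg 1: a=0, c=M1/2=-45/44, d=(M2−M1)/(6·2)=75/88, b=Δ1−h1·(2M1+M2)/6=-63/22
seg 2: a=-3, c=M2/2=45/11, d=(M3−M2)/(6·1)=-15/11, b=Δ2−h2·(2M2+M3)/6=36/11
t_q=9/2 → seg 2, τ=1/2; S=-3+36/11·τ+45/11·τ²+-15/11·τ³=-45/88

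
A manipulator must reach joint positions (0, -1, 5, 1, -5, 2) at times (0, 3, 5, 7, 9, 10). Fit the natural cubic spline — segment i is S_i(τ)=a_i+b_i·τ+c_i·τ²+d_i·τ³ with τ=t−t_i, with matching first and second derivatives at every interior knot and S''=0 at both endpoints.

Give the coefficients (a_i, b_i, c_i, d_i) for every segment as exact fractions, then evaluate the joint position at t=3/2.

Δ: Δ0=-1/3, Δ1=3, Δ2=-2, Δ3=-3, Δ4=7
row 1: diag=10, rhs=20; c'=1/5, d'=2
row 2: denom=8−2·1/5=38/5; d'=(-30−2·2)/(38/5)=-85/19
row 3: denom=8−2·5/19=142/19; d'=(-6−2·-85/19)/(142/19)=28/71
row 4: denom=6−2·19/71=388/71; d'=(60−2·28/71)/(388/71)=1051/97
back: M4=1051/97
back: M3=28/71−19/71·1051/97=-243/97
back: M2=-85/19−5/19·-243/97=-370/97
back: M1=2−1/5·-370/97=268/97
M: M0=0, M1=268/97, M2=-370/97, M3=-243/97, M4=1051/97, M5=0
seg 0: a=0, c=M0/2=0, d=(M1−M0)/(6·3)=134/873, b=Δ0−h0·(2M0+M1)/6=-499/291
seg 1: a=-1, c=M1/2=134/97, d=(M2−M1)/(6·2)=-319/582, b=Δ1−h1·(2M1+M2)/6=707/291
seg 2: a=5, c=M2/2=-185/97, d=(M3−M2)/(6·2)=127/1164, b=Δ2−h2·(2M2+M3)/6=401/291
seg 3: a=1, c=M3/2=-243/194, d=(M4−M3)/(6·2)=647/582, b=Δ3−h3·(2M3+M4)/6=-1438/291
seg 4: a=-5, c=M4/2=1051/194, d=(M5−M4)/(6·1)=-1051/582, b=Δ4−h4·(2M4+M5)/6=986/291
t_q=3/2 → seg 0, τ=3/2; S=0+-499/291·τ+0·τ²+134/873·τ³=-797/388

  seg 0: a=0 b=-499/291 c=0 d=134/873
  seg 1: a=-1 b=707/291 c=134/97 d=-319/582
  seg 2: a=5 b=401/291 c=-185/97 d=127/1164
  seg 3: a=1 b=-1438/291 c=-243/194 d=647/582
  seg 4: a=-5 b=986/291 c=1051/194 d=-1051/582
S(3/2) = -797/388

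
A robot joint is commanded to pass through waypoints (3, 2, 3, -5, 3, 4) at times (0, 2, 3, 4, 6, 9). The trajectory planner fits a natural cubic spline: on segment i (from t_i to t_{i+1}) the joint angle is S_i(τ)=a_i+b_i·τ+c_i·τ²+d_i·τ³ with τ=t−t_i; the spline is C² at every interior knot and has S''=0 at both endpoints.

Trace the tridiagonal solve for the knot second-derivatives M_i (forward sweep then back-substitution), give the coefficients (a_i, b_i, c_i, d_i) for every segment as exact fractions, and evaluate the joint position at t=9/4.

Δ: Δ0=-1/2, Δ1=1, Δ2=-8, Δ3=4, Δ4=1/3
row 1: diag=6, rhs=9; c'=1/6, d'=3/2
row 2: denom=4−1·1/6=23/6; d'=(-54−1·3/2)/(23/6)=-333/23
row 3: denom=6−1·6/23=132/23; d'=(72−1·-333/23)/(132/23)=663/44
row 4: denom=10−2·23/66=307/33; d'=(-22−2·663/44)/(307/33)=-3441/614
back: M4=-3441/614
back: M3=663/44−23/66·-3441/614=10451/614
back: M2=-333/23−6/23·10451/614=-5808/307
back: M1=3/2−1/6·-5808/307=2857/614
M: M0=0, M1=2857/614, M2=-5808/307, M3=10451/614, M4=-3441/614, M5=0
seg 0: a=3, c=M0/2=0, d=(M1−M0)/(6·2)=2857/7368, b=Δ0−h0·(2M0+M1)/6=-1889/921
seg 1: a=2, c=M1/2=2857/1228, d=(M2−M1)/(6·1)=-14473/3684, b=Δ1−h1·(2M1+M2)/6=4793/1842
seg 2: a=3, c=M2/2=-2904/307, d=(M3−M2)/(6·1)=22067/3684, b=Δ2−h2·(2M2+M3)/6=-16691/3684
seg 3: a=-5, c=M3/2=10451/1228, d=(M4−M3)/(6·2)=-3473/1842, b=Δ3−h3·(2M3+M4)/6=-10093/1842
seg 4: a=3, c=M4/2=-3441/1228, d=(M5−M4)/(6·3)=1147/3684, b=Δ4−h4·(2M4+M5)/6=10937/1842
t_q=9/4 → seg 1, τ=1/4; S=2+4793/1842·τ+2857/1228·τ²+-14473/3684·τ³=214913/78592

  seg 0: a=3 b=-1889/921 c=0 d=2857/7368
  seg 1: a=2 b=4793/1842 c=2857/1228 d=-14473/3684
  seg 2: a=3 b=-16691/3684 c=-2904/307 d=22067/3684
  seg 3: a=-5 b=-10093/1842 c=10451/1228 d=-3473/1842
  seg 4: a=3 b=10937/1842 c=-3441/1228 d=1147/3684
S(9/4) = 214913/78592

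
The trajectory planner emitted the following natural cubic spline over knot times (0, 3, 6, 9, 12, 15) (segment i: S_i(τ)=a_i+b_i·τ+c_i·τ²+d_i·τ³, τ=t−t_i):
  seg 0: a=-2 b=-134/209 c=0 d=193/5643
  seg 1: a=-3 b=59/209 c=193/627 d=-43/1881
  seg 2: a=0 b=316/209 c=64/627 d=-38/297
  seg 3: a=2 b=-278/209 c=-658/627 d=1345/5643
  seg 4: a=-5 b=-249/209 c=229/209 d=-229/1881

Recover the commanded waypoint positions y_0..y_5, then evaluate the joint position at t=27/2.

y_0 = S_0(0) = a_0 = -2
y_1 = S_1(0) = a_1 = -3
y_2 = S_2(0) = a_2 = 0
y_3 = S_3(0) = a_3 = 2
y_4 = S_4(0) = a_4 = -5
y_5 = S_4(3) = -2
t_q=27/2 is in segment 4 (τ=3/2); S_4(τ)=-7913/1672

y_0=-2 y_1=-3 y_2=0 y_3=2 y_4=-5 y_5=-2
S(27/2) = -7913/1672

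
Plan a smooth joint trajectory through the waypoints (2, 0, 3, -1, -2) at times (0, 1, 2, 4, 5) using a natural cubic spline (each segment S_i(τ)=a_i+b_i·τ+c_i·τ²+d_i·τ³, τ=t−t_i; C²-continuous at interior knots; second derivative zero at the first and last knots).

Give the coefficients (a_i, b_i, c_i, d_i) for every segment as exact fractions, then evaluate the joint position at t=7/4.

  seg 0: a=2 b=-218/61 c=0 d=96/61
  seg 1: a=0 b=70/61 c=288/61 d=-175/61
  seg 2: a=3 b=121/61 c=-237/61 d=231/244
  seg 3: a=-1 b=-134/61 c=219/122 d=-73/122
S(7/4) = 9003/3904

Δ: Δ0=-2, Δ1=3, Δ2=-2, Δ3=-1
row 1: diag=4, rhs=30; c'=1/4, d'=15/2
row 2: denom=6−1·1/4=23/4; d'=(-30−1·15/2)/(23/4)=-150/23
row 3: denom=6−2·8/23=122/23; d'=(6−2·-150/23)/(122/23)=219/61
back: M3=219/61
back: M2=-150/23−8/23·219/61=-474/61
back: M1=15/2−1/4·-474/61=576/61
M: M0=0, M1=576/61, M2=-474/61, M3=219/61, M4=0
seg 0: a=2, c=M0/2=0, d=(M1−M0)/(6·1)=96/61, b=Δ0−h0·(2M0+M1)/6=-218/61
seg 1: a=0, c=M1/2=288/61, d=(M2−M1)/(6·1)=-175/61, b=Δ1−h1·(2M1+M2)/6=70/61
seg 2: a=3, c=M2/2=-237/61, d=(M3−M2)/(6·2)=231/244, b=Δ2−h2·(2M2+M3)/6=121/61
seg 3: a=-1, c=M3/2=219/122, d=(M4−M3)/(6·1)=-73/122, b=Δ3−h3·(2M3+M4)/6=-134/61
t_q=7/4 → seg 1, τ=3/4; S=0+70/61·τ+288/61·τ²+-175/61·τ³=9003/3904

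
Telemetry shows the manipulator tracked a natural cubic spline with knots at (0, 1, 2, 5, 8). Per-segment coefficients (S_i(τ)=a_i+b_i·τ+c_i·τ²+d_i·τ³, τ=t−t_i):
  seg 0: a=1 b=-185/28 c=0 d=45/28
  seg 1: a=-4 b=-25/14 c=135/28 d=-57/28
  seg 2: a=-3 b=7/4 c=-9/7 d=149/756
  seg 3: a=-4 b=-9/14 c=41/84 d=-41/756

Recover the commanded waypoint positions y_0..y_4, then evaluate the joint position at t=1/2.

y_0 = S_0(0) = a_0 = 1
y_1 = S_1(0) = a_1 = -4
y_2 = S_2(0) = a_2 = -3
y_3 = S_3(0) = a_3 = -4
y_4 = S_3(3) = -3
t_q=1/2 is in segment 0 (τ=1/2); S_0(τ)=-471/224

y_0=1 y_1=-4 y_2=-3 y_3=-4 y_4=-3
S(1/2) = -471/224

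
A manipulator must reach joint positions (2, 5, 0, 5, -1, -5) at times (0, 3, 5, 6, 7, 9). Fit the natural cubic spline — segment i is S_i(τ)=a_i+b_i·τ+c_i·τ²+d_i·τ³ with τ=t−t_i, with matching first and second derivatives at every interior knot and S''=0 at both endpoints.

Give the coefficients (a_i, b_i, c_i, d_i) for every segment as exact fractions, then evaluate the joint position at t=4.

  seg 0: a=2 b=4069/1228 c=0 d=-947/3684
  seg 1: a=5 b=-2227/614 c=-2841/1228 d=3533/2456
  seg 2: a=0 b=1345/307 c=3879/614 d=-3499/614
  seg 3: a=5 b=-49/614 c=-3309/307 d=2983/614
  seg 4: a=-1 b=-2168/307 c=2331/614 d=-777/1228
S(4) = 1223/2456

Δ: Δ0=1, Δ1=-5/2, Δ2=5, Δ3=-6, Δ4=-2
row 1: diag=10, rhs=-21; c'=1/5, d'=-21/10
row 2: denom=6−2·1/5=28/5; d'=(45−2·-21/10)/(28/5)=123/14
row 3: denom=4−1·5/28=107/28; d'=(-66−1·123/14)/(107/28)=-2094/107
row 4: denom=6−1·28/107=614/107; d'=(24−1·-2094/107)/(614/107)=2331/307
back: M4=2331/307
back: M3=-2094/107−28/107·2331/307=-6618/307
back: M2=123/14−5/28·-6618/307=3879/307
back: M1=-21/10−1/5·3879/307=-2841/614
M: M0=0, M1=-2841/614, M2=3879/307, M3=-6618/307, M4=2331/307, M5=0
seg 0: a=2, c=M0/2=0, d=(M1−M0)/(6·3)=-947/3684, b=Δ0−h0·(2M0+M1)/6=4069/1228
seg 1: a=5, c=M1/2=-2841/1228, d=(M2−M1)/(6·2)=3533/2456, b=Δ1−h1·(2M1+M2)/6=-2227/614
seg 2: a=0, c=M2/2=3879/614, d=(M3−M2)/(6·1)=-3499/614, b=Δ2−h2·(2M2+M3)/6=1345/307
seg 3: a=5, c=M3/2=-3309/307, d=(M4−M3)/(6·1)=2983/614, b=Δ3−h3·(2M3+M4)/6=-49/614
seg 4: a=-1, c=M4/2=2331/614, d=(M5−M4)/(6·2)=-777/1228, b=Δ4−h4·(2M4+M5)/6=-2168/307
t_q=4 → seg 1, τ=1; S=5+-2227/614·τ+-2841/1228·τ²+3533/2456·τ³=1223/2456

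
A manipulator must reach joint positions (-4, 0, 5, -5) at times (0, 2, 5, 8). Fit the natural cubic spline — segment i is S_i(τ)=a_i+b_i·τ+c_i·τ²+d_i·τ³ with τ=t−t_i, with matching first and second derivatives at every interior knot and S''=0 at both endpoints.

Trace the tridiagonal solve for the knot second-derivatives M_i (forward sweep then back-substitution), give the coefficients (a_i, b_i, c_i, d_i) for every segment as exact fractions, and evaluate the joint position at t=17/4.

  seg 0: a=-4 b=200/111 c=0 d=11/222
  seg 1: a=0 b=266/111 c=11/37 d=-20/111
  seg 2: a=5 b=-76/111 c=-49/37 d=49/333
S(17/4) = 717/148

Δ: Δ0=2, Δ1=5/3, Δ2=-10/3
row 1: diag=10, rhs=-2; c'=3/10, d'=-1/5
row 2: denom=12−3·3/10=111/10; d'=(-30−3·-1/5)/(111/10)=-98/37
back: M2=-98/37
back: M1=-1/5−3/10·-98/37=22/37
M: M0=0, M1=22/37, M2=-98/37, M3=0
seg 0: a=-4, c=M0/2=0, d=(M1−M0)/(6·2)=11/222, b=Δ0−h0·(2M0+M1)/6=200/111
seg 1: a=0, c=M1/2=11/37, d=(M2−M1)/(6·3)=-20/111, b=Δ1−h1·(2M1+M2)/6=266/111
seg 2: a=5, c=M2/2=-49/37, d=(M3−M2)/(6·3)=49/333, b=Δ2−h2·(2M2+M3)/6=-76/111
t_q=17/4 → seg 1, τ=9/4; S=0+266/111·τ+11/37·τ²+-20/111·τ³=717/148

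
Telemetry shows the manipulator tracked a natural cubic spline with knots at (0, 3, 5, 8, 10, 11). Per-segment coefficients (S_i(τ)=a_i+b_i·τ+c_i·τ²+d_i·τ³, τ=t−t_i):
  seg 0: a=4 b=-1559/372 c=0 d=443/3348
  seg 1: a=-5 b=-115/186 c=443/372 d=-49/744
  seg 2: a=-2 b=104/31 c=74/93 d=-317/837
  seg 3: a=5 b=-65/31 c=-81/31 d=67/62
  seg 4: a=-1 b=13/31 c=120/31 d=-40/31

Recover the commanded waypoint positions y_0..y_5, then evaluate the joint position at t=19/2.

y_0 = S_0(0) = a_0 = 4
y_1 = S_1(0) = a_1 = -5
y_2 = S_2(0) = a_2 = -2
y_3 = S_3(0) = a_3 = 5
y_4 = S_4(0) = a_4 = -1
y_5 = S_4(1) = 2
t_q=19/2 is in segment 3 (τ=3/2); S_3(τ)=-187/496

y_0=4 y_1=-5 y_2=-2 y_3=5 y_4=-1 y_5=2
S(19/2) = -187/496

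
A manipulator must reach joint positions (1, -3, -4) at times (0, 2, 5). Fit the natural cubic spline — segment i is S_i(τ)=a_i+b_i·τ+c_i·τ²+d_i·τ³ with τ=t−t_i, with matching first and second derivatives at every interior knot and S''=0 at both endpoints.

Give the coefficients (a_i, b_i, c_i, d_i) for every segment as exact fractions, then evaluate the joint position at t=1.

Δ: Δ0=-2, Δ1=-1/3
row 1: diag=10, rhs=10; c'=3/10, d'=1
back: M1=1
M: M0=0, M1=1, M2=0
seg 0: a=1, c=M0/2=0, d=(M1−M0)/(6·2)=1/12, b=Δ0−h0·(2M0+M1)/6=-7/3
seg 1: a=-3, c=M1/2=1/2, d=(M2−M1)/(6·3)=-1/18, b=Δ1−h1·(2M1+M2)/6=-4/3
t_q=1 → seg 0, τ=1; S=1+-7/3·τ+0·τ²+1/12·τ³=-5/4

  seg 0: a=1 b=-7/3 c=0 d=1/12
  seg 1: a=-3 b=-4/3 c=1/2 d=-1/18
S(1) = -5/4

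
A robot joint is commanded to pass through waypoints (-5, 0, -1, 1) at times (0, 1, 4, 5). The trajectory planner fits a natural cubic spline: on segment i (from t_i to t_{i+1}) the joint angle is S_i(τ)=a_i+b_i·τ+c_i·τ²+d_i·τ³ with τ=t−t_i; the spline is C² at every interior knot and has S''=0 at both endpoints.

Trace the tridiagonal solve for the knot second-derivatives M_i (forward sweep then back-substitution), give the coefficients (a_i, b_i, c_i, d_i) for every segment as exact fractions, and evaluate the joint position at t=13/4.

  seg 0: a=-5 b=974/165 c=0 d=-149/165
  seg 1: a=0 b=527/165 c=-149/55 d=23/45
  seg 2: a=-1 b=122/165 c=104/55 d=-104/165
S(13/4) = -2487/3520

Δ: Δ0=5, Δ1=-1/3, Δ2=2
row 1: diag=8, rhs=-32; c'=3/8, d'=-4
row 2: denom=8−3·3/8=55/8; d'=(14−3·-4)/(55/8)=208/55
back: M2=208/55
back: M1=-4−3/8·208/55=-298/55
M: M0=0, M1=-298/55, M2=208/55, M3=0
seg 0: a=-5, c=M0/2=0, d=(M1−M0)/(6·1)=-149/165, b=Δ0−h0·(2M0+M1)/6=974/165
seg 1: a=0, c=M1/2=-149/55, d=(M2−M1)/(6·3)=23/45, b=Δ1−h1·(2M1+M2)/6=527/165
seg 2: a=-1, c=M2/2=104/55, d=(M3−M2)/(6·1)=-104/165, b=Δ2−h2·(2M2+M3)/6=122/165
t_q=13/4 → seg 1, τ=9/4; S=0+527/165·τ+-149/55·τ²+23/45·τ³=-2487/3520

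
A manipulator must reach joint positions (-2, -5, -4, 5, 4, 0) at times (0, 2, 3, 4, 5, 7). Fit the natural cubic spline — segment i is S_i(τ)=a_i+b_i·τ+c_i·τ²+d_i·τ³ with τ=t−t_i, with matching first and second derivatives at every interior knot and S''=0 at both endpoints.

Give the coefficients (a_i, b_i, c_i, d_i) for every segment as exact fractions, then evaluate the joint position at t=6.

Δ: Δ0=-3/2, Δ1=1, Δ2=9, Δ3=-1, Δ4=-2
row 1: diag=6, rhs=15; c'=1/6, d'=5/2
row 2: denom=4−1·1/6=23/6; d'=(48−1·5/2)/(23/6)=273/23
row 3: denom=4−1·6/23=86/23; d'=(-60−1·273/23)/(86/23)=-1653/86
row 4: denom=6−1·23/86=493/86; d'=(-6−1·-1653/86)/(493/86)=1137/493
back: M4=1137/493
back: M3=-1653/86−23/86·1137/493=-9780/493
back: M2=273/23−6/23·-9780/493=8403/493
back: M1=5/2−1/6·8403/493=-168/493
M: M0=0, M1=-168/493, M2=8403/493, M3=-9780/493, M4=1137/493, M5=0
seg 0: a=-2, c=M0/2=0, d=(M1−M0)/(6·2)=-14/493, b=Δ0−h0·(2M0+M1)/6=-1367/986
seg 1: a=-5, c=M1/2=-84/493, d=(M2−M1)/(6·1)=2857/986, b=Δ1−h1·(2M1+M2)/6=-1703/986
seg 2: a=-4, c=M2/2=8403/986, d=(M3−M2)/(6·1)=-209/34, b=Δ2−h2·(2M2+M3)/6=3266/493
seg 3: a=5, c=M3/2=-4890/493, d=(M4−M3)/(6·1)=3639/986, b=Δ3−h3·(2M3+M4)/6=5155/986
seg 4: a=4, c=M4/2=1137/986, d=(M5−M4)/(6·2)=-379/1972, b=Δ4−h4·(2M4+M5)/6=-1744/493
t_q=6 → seg 4, τ=1; S=4+-1744/493·τ+1137/986·τ²+-379/1972·τ³=2807/1972

  seg 0: a=-2 b=-1367/986 c=0 d=-14/493
  seg 1: a=-5 b=-1703/986 c=-84/493 d=2857/986
  seg 2: a=-4 b=3266/493 c=8403/986 d=-209/34
  seg 3: a=5 b=5155/986 c=-4890/493 d=3639/986
  seg 4: a=4 b=-1744/493 c=1137/986 d=-379/1972
S(6) = 2807/1972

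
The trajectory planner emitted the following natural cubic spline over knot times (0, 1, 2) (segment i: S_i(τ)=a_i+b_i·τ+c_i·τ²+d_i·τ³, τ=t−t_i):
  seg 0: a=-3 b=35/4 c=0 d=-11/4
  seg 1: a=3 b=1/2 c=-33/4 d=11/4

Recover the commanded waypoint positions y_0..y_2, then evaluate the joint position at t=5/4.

y_0=-3 y_1=3 y_2=-2
S(5/4) = 679/256

y_0 = S_0(0) = a_0 = -3
y_1 = S_1(0) = a_1 = 3
y_2 = S_1(1) = -2
t_q=5/4 is in segment 1 (τ=1/4); S_1(τ)=679/256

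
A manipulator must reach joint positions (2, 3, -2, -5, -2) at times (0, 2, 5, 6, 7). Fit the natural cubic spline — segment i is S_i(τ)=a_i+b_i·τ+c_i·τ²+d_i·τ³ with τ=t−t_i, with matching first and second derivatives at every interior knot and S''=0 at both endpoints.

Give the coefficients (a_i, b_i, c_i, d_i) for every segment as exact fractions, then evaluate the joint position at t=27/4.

Δ: Δ0=1/2, Δ1=-5/3, Δ2=-3, Δ3=3
row 1: diag=10, rhs=-13; c'=3/10, d'=-13/10
row 2: denom=8−3·3/10=71/10; d'=(-8−3·-13/10)/(71/10)=-41/71
row 3: denom=4−1·10/71=274/71; d'=(36−1·-41/71)/(274/71)=2597/274
back: M3=2597/274
back: M2=-41/71−10/71·2597/274=-262/137
back: M1=-13/10−3/10·-262/137=-199/274
M: M0=0, M1=-199/274, M2=-262/137, M3=2597/274, M4=0
seg 0: a=2, c=M0/2=0, d=(M1−M0)/(6·2)=-199/3288, b=Δ0−h0·(2M0+M1)/6=305/411
seg 1: a=3, c=M1/2=-199/548, d=(M2−M1)/(6·3)=-325/4932, b=Δ1−h1·(2M1+M2)/6=13/822
seg 2: a=-2, c=M2/2=-131/137, d=(M3−M2)/(6·1)=3121/1644, b=Δ2−h2·(2M2+M3)/6=-6481/1644
seg 3: a=-5, c=M3/2=2597/548, d=(M4−M3)/(6·1)=-2597/1644, b=Δ3−h3·(2M3+M4)/6=-131/822
t_q=27/4 → seg 3, τ=3/4; S=-5+-131/822·τ+2597/548·τ²+-2597/1644·τ³=-109433/35072

  seg 0: a=2 b=305/411 c=0 d=-199/3288
  seg 1: a=3 b=13/822 c=-199/548 d=-325/4932
  seg 2: a=-2 b=-6481/1644 c=-131/137 d=3121/1644
  seg 3: a=-5 b=-131/822 c=2597/548 d=-2597/1644
S(27/4) = -109433/35072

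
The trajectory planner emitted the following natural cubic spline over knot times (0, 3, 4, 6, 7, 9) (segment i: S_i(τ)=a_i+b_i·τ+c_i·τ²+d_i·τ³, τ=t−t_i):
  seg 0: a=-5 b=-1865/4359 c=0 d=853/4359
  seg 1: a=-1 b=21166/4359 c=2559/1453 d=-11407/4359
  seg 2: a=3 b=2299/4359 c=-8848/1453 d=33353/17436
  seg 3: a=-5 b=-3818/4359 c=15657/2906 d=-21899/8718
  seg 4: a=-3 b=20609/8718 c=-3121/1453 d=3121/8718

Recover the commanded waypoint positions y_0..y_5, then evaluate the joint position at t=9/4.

y_0 = S_0(0) = a_0 = -5
y_1 = S_1(0) = a_1 = -1
y_2 = S_2(0) = a_2 = 3
y_3 = S_3(0) = a_3 = -5
y_4 = S_4(0) = a_4 = -3
y_5 = S_4(2) = -4
t_q=9/4 is in segment 0 (τ=9/4); S_0(τ)=-347201/92992

y_0=-5 y_1=-1 y_2=3 y_3=-5 y_4=-3 y_5=-4
S(9/4) = -347201/92992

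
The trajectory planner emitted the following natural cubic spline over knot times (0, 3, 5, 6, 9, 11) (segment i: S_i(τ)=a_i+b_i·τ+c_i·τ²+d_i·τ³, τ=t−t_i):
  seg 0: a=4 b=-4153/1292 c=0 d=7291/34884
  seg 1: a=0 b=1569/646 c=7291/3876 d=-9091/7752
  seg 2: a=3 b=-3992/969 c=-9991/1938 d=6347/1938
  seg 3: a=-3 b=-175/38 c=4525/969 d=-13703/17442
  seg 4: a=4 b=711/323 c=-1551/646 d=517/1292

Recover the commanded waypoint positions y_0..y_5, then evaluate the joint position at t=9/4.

y_0=4 y_1=0 y_2=3 y_3=-3 y_4=4 y_5=2
S(9/4) = -70423/82688

y_0 = S_0(0) = a_0 = 4
y_1 = S_1(0) = a_1 = 0
y_2 = S_2(0) = a_2 = 3
y_3 = S_3(0) = a_3 = -3
y_4 = S_4(0) = a_4 = 4
y_5 = S_4(2) = 2
t_q=9/4 is in segment 0 (τ=9/4); S_0(τ)=-70423/82688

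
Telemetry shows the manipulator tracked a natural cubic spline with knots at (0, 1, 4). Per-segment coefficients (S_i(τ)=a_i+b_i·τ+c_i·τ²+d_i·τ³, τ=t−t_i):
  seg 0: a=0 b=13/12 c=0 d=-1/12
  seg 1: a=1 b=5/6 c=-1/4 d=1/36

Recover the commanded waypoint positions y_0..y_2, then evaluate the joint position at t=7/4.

y_0=0 y_1=1 y_2=2
S(7/4) = 383/256

y_0 = S_0(0) = a_0 = 0
y_1 = S_1(0) = a_1 = 1
y_2 = S_1(3) = 2
t_q=7/4 is in segment 1 (τ=3/4); S_1(τ)=383/256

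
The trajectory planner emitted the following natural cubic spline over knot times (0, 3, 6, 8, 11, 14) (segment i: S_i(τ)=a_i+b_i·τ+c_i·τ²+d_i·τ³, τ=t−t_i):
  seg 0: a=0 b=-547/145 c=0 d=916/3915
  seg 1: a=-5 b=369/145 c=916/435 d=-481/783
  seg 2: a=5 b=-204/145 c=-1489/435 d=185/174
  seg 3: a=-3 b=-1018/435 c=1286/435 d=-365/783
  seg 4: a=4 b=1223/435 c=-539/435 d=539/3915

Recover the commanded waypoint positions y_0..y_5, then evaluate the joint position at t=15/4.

y_0 = S_0(0) = a_0 = 0
y_1 = S_1(0) = a_1 = -5
y_2 = S_2(0) = a_2 = 5
y_3 = S_3(0) = a_3 = -3
y_4 = S_4(0) = a_4 = 4
y_5 = S_4(3) = 5
t_q=15/4 is in segment 1 (τ=3/4); S_1(τ)=-20101/9280

y_0=0 y_1=-5 y_2=5 y_3=-3 y_4=4 y_5=5
S(15/4) = -20101/9280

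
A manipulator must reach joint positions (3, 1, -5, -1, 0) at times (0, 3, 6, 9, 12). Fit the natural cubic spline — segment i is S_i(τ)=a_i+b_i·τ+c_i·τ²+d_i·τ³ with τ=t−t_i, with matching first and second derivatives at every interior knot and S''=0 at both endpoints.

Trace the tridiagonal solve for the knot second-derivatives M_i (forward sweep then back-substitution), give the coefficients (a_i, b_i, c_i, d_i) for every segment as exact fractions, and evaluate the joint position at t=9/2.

  seg 0: a=3 b=-3/56 c=0 d=-103/1512
  seg 1: a=1 b=-53/28 c=-103/168 d=97/504
  seg 2: a=-5 b=-3/8 c=47/42 d=-277/1512
  seg 3: a=-1 b=39/28 c=-89/168 d=89/1512
S(9/2) = -1151/448

Δ: Δ0=-2/3, Δ1=-2, Δ2=4/3, Δ3=1/3
row 1: diag=12, rhs=-8; c'=1/4, d'=-2/3
row 2: denom=12−3·1/4=45/4; d'=(20−3·-2/3)/(45/4)=88/45
row 3: denom=12−3·4/15=56/5; d'=(-6−3·88/45)/(56/5)=-89/84
back: M3=-89/84
back: M2=88/45−4/15·-89/84=47/21
back: M1=-2/3−1/4·47/21=-103/84
M: M0=0, M1=-103/84, M2=47/21, M3=-89/84, M4=0
seg 0: a=3, c=M0/2=0, d=(M1−M0)/(6·3)=-103/1512, b=Δ0−h0·(2M0+M1)/6=-3/56
seg 1: a=1, c=M1/2=-103/168, d=(M2−M1)/(6·3)=97/504, b=Δ1−h1·(2M1+M2)/6=-53/28
seg 2: a=-5, c=M2/2=47/42, d=(M3−M2)/(6·3)=-277/1512, b=Δ2−h2·(2M2+M3)/6=-3/8
seg 3: a=-1, c=M3/2=-89/168, d=(M4−M3)/(6·3)=89/1512, b=Δ3−h3·(2M3+M4)/6=39/28
t_q=9/2 → seg 1, τ=3/2; S=1+-53/28·τ+-103/168·τ²+97/504·τ³=-1151/448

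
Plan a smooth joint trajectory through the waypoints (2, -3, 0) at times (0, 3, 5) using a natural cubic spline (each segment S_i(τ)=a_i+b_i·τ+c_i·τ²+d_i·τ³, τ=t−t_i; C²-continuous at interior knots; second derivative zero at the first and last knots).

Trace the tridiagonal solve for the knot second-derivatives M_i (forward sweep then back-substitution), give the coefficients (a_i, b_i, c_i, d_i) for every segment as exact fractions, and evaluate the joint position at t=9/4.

Δ: Δ0=-5/3, Δ1=3/2
row 1: diag=10, rhs=19; c'=1/5, d'=19/10
back: M1=19/10
M: M0=0, M1=19/10, M2=0
seg 0: a=2, c=M0/2=0, d=(M1−M0)/(6·3)=19/180, b=Δ0−h0·(2M0+M1)/6=-157/60
seg 1: a=-3, c=M1/2=19/20, d=(M2−M1)/(6·2)=-19/120, b=Δ1−h1·(2M1+M2)/6=7/30
t_q=9/4 → seg 0, τ=9/4; S=2+-157/60·τ+0·τ²+19/180·τ³=-3437/1280

  seg 0: a=2 b=-157/60 c=0 d=19/180
  seg 1: a=-3 b=7/30 c=19/20 d=-19/120
S(9/4) = -3437/1280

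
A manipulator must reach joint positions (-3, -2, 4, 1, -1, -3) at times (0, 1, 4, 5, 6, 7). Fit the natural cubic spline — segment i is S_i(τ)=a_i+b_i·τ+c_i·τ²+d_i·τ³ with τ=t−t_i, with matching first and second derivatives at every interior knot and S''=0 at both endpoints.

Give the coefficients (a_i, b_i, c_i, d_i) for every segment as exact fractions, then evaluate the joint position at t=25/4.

Δ: Δ0=1, Δ1=2, Δ2=-3, Δ3=-2, Δ4=-2
row 1: diag=8, rhs=6; c'=3/8, d'=3/4
row 2: denom=8−3·3/8=55/8; d'=(-30−3·3/4)/(55/8)=-258/55
row 3: denom=4−1·8/55=212/55; d'=(6−1·-258/55)/(212/55)=147/53
row 4: denom=4−1·55/212=793/212; d'=(0−1·147/53)/(793/212)=-588/793
back: M4=-588/793
back: M3=147/53−55/212·-588/793=2352/793
back: M2=-258/55−8/55·2352/793=-4062/793
back: M1=3/4−3/8·-4062/793=2118/793
M: M0=0, M1=2118/793, M2=-4062/793, M3=2352/793, M4=-588/793, M5=0
seg 0: a=-3, c=M0/2=0, d=(M1−M0)/(6·1)=353/793, b=Δ0−h0·(2M0+M1)/6=440/793
seg 1: a=-2, c=M1/2=1059/793, d=(M2−M1)/(6·3)=-1030/2379, b=Δ1−h1·(2M1+M2)/6=1499/793
seg 2: a=4, c=M2/2=-2031/793, d=(M3−M2)/(6·1)=1069/793, b=Δ2−h2·(2M2+M3)/6=-109/61
seg 3: a=1, c=M3/2=1176/793, d=(M4−M3)/(6·1)=-490/793, b=Δ3−h3·(2M3+M4)/6=-2272/793
seg 4: a=-1, c=M4/2=-294/793, d=(M5−M4)/(6·1)=98/793, b=Δ4−h4·(2M4+M5)/6=-1390/793
t_q=25/4 → seg 4, τ=1/4; S=-1+-1390/793·τ+-294/793·τ²+98/793·τ³=-37035/25376

  seg 0: a=-3 b=440/793 c=0 d=353/793
  seg 1: a=-2 b=1499/793 c=1059/793 d=-1030/2379
  seg 2: a=4 b=-109/61 c=-2031/793 d=1069/793
  seg 3: a=1 b=-2272/793 c=1176/793 d=-490/793
  seg 4: a=-1 b=-1390/793 c=-294/793 d=98/793
S(25/4) = -37035/25376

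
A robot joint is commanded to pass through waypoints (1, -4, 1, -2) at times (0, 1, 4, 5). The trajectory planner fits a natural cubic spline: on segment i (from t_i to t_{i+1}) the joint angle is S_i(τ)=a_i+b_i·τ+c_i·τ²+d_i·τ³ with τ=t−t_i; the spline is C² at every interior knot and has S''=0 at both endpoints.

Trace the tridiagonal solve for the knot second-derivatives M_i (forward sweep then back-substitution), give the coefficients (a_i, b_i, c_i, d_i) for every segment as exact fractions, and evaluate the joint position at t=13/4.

Δ: Δ0=-5, Δ1=5/3, Δ2=-3
row 1: diag=8, rhs=40; c'=3/8, d'=5
row 2: denom=8−3·3/8=55/8; d'=(-28−3·5)/(55/8)=-344/55
back: M2=-344/55
back: M1=5−3/8·-344/55=404/55
M: M0=0, M1=404/55, M2=-344/55, M3=0
seg 0: a=1, c=M0/2=0, d=(M1−M0)/(6·1)=202/165, b=Δ0−h0·(2M0+M1)/6=-1027/165
seg 1: a=-4, c=M1/2=202/55, d=(M2−M1)/(6·3)=-34/45, b=Δ1−h1·(2M1+M2)/6=-421/165
seg 2: a=1, c=M2/2=-172/55, d=(M3−M2)/(6·1)=172/165, b=Δ2−h2·(2M2+M3)/6=-151/165
t_q=13/4 → seg 1, τ=9/4; S=-4+-421/165·τ+202/55·τ²+-34/45·τ³=433/1760

  seg 0: a=1 b=-1027/165 c=0 d=202/165
  seg 1: a=-4 b=-421/165 c=202/55 d=-34/45
  seg 2: a=1 b=-151/165 c=-172/55 d=172/165
S(13/4) = 433/1760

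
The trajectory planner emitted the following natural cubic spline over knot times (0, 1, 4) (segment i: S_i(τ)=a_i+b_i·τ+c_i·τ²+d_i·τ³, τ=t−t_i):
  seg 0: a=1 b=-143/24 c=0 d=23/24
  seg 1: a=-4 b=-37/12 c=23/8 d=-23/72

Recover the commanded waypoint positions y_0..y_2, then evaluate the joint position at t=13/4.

y_0 = S_0(0) = a_0 = 1
y_1 = S_1(0) = a_1 = -4
y_2 = S_1(3) = 4
t_q=13/4 is in segment 1 (τ=9/4); S_1(τ)=-11/512

y_0=1 y_1=-4 y_2=4
S(13/4) = -11/512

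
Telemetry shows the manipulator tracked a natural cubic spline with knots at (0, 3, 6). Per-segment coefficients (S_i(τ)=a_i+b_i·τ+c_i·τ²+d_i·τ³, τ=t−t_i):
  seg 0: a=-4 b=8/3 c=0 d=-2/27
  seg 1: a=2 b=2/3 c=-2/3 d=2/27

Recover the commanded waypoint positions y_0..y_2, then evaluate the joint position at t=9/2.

y_0=-4 y_1=2 y_2=0
S(9/2) = 7/4

y_0 = S_0(0) = a_0 = -4
y_1 = S_1(0) = a_1 = 2
y_2 = S_1(3) = 0
t_q=9/2 is in segment 1 (τ=3/2); S_1(τ)=7/4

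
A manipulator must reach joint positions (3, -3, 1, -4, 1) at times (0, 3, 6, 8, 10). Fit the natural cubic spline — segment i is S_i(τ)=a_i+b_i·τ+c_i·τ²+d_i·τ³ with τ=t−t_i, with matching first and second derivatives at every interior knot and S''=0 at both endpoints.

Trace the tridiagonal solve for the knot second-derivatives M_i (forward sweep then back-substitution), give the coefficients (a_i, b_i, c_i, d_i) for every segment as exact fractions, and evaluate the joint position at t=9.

Δ: Δ0=-2, Δ1=4/3, Δ2=-5/2, Δ3=5/2
row 1: diag=12, rhs=20; c'=1/4, d'=5/3
row 2: denom=10−3·1/4=37/4; d'=(-23−3·5/3)/(37/4)=-112/37
row 3: denom=8−2·8/37=280/37; d'=(30−2·-112/37)/(280/37)=667/140
back: M3=667/140
back: M2=-112/37−8/37·667/140=-142/35
back: M1=5/3−1/4·-142/35=563/210
M: M0=0, M1=563/210, M2=-142/35, M3=667/140, M4=0
seg 0: a=3, c=M0/2=0, d=(M1−M0)/(6·3)=563/3780, b=Δ0−h0·(2M0+M1)/6=-1403/420
seg 1: a=-3, c=M1/2=563/420, d=(M2−M1)/(6·3)=-283/756, b=Δ1−h1·(2M1+M2)/6=143/210
seg 2: a=1, c=M2/2=-71/35, d=(M3−M2)/(6·2)=247/336, b=Δ2−h2·(2M2+M3)/6=-83/60
seg 3: a=-4, c=M3/2=667/280, d=(M4−M3)/(6·2)=-667/1680, b=Δ3−h3·(2M3+M4)/6=-71/105
t_q=9 → seg 3, τ=1; S=-4+-71/105·τ+667/280·τ²+-667/1680·τ³=-1507/560

  seg 0: a=3 b=-1403/420 c=0 d=563/3780
  seg 1: a=-3 b=143/210 c=563/420 d=-283/756
  seg 2: a=1 b=-83/60 c=-71/35 d=247/336
  seg 3: a=-4 b=-71/105 c=667/280 d=-667/1680
S(9) = -1507/560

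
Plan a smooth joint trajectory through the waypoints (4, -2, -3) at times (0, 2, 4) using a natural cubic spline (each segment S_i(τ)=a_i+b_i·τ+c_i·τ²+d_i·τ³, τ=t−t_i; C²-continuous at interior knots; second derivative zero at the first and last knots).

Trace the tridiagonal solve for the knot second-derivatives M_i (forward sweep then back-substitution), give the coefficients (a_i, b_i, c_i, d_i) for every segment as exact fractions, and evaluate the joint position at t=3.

  seg 0: a=4 b=-29/8 c=0 d=5/32
  seg 1: a=-2 b=-7/4 c=15/16 d=-5/32
S(3) = -95/32

Δ: Δ0=-3, Δ1=-1/2
row 1: diag=8, rhs=15; c'=1/4, d'=15/8
back: M1=15/8
M: M0=0, M1=15/8, M2=0
seg 0: a=4, c=M0/2=0, d=(M1−M0)/(6·2)=5/32, b=Δ0−h0·(2M0+M1)/6=-29/8
seg 1: a=-2, c=M1/2=15/16, d=(M2−M1)/(6·2)=-5/32, b=Δ1−h1·(2M1+M2)/6=-7/4
t_q=3 → seg 1, τ=1; S=-2+-7/4·τ+15/16·τ²+-5/32·τ³=-95/32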